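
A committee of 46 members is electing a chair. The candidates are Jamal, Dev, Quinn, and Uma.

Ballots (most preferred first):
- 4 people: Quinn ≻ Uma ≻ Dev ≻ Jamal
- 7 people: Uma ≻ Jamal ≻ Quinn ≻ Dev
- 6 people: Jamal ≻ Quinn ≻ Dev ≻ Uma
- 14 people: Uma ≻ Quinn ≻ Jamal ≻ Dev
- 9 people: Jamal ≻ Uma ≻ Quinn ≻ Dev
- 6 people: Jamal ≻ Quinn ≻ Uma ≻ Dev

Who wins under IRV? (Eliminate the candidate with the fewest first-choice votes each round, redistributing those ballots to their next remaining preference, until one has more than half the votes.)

Uma

Round 1: Jamal 21, Dev 0, Quinn 4, Uma 21. Dev eliminated.
Round 2: Jamal 21, Quinn 4, Uma 21. Quinn eliminated.
Round 3: Jamal 21, Uma 25. Uma has a majority (≥24).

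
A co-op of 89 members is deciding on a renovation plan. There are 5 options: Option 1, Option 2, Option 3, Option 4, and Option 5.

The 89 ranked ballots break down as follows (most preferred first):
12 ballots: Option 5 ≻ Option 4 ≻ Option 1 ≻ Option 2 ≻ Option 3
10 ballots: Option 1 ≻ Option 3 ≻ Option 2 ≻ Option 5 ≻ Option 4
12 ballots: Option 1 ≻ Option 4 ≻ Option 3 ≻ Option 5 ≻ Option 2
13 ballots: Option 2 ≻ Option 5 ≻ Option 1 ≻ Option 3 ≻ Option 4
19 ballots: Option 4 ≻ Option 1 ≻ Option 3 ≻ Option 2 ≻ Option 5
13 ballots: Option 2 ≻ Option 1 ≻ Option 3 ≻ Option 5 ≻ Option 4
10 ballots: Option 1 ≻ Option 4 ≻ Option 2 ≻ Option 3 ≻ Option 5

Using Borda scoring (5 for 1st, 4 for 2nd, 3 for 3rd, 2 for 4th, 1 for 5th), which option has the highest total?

Option 1: 12×3 + 10×5 + 12×5 + 13×3 + 19×4 + 13×4 + 10×5 = 363
Option 2: 12×2 + 10×3 + 12×1 + 13×5 + 19×2 + 13×5 + 10×3 = 264
Option 3: 12×1 + 10×4 + 12×3 + 13×2 + 19×3 + 13×3 + 10×2 = 230
Option 4: 12×4 + 10×1 + 12×4 + 13×1 + 19×5 + 13×1 + 10×4 = 267
Option 5: 12×5 + 10×2 + 12×2 + 13×4 + 19×1 + 13×2 + 10×1 = 211

Option 1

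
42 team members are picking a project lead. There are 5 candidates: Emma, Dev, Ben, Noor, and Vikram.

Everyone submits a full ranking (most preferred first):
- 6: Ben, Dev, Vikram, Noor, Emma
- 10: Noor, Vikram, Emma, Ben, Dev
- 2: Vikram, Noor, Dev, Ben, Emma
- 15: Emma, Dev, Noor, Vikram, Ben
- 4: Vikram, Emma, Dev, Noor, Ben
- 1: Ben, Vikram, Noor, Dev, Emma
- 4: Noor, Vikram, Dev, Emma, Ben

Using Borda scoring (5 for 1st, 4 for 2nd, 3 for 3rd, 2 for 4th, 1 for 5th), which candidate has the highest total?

Emma: 6×1 + 10×3 + 2×1 + 15×5 + 4×4 + 1×1 + 4×2 = 138
Dev: 6×4 + 10×1 + 2×3 + 15×4 + 4×3 + 1×2 + 4×3 = 126
Ben: 6×5 + 10×2 + 2×2 + 15×1 + 4×1 + 1×5 + 4×1 = 82
Noor: 6×2 + 10×5 + 2×4 + 15×3 + 4×2 + 1×3 + 4×5 = 146
Vikram: 6×3 + 10×4 + 2×5 + 15×2 + 4×5 + 1×4 + 4×4 = 138

Noor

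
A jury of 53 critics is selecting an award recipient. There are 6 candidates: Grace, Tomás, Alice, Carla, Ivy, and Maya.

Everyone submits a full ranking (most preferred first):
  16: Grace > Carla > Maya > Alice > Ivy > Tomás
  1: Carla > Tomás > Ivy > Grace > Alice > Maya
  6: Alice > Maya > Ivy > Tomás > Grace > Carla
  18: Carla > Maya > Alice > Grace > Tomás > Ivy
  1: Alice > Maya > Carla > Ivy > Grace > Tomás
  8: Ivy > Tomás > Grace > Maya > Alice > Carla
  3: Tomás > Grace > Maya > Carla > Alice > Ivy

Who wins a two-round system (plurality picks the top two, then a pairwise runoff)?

Grace

Round 1 first-place votes: Grace 16, Tomás 3, Alice 7, Carla 19, Ivy 8, Maya 0. Carla and Grace advance.
Runoff: Carla is ranked above Grace on 20 ballots, Grace above Carla on 33.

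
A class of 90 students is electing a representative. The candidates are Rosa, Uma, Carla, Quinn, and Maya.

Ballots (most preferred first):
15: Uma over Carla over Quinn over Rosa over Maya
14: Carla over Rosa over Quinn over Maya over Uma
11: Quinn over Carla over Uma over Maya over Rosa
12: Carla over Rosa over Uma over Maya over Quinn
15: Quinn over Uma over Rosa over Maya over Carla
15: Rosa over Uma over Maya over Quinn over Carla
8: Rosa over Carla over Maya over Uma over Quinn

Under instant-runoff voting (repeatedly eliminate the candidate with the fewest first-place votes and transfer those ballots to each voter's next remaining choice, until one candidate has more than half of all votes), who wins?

Carla

Round 1: Rosa 23, Uma 15, Carla 26, Quinn 26, Maya 0. Maya eliminated.
Round 2: Rosa 23, Uma 15, Carla 26, Quinn 26. Uma eliminated.
Round 3: Rosa 23, Carla 41, Quinn 26. Rosa eliminated.
Round 4: Carla 49, Quinn 41. Carla has a majority (≥46).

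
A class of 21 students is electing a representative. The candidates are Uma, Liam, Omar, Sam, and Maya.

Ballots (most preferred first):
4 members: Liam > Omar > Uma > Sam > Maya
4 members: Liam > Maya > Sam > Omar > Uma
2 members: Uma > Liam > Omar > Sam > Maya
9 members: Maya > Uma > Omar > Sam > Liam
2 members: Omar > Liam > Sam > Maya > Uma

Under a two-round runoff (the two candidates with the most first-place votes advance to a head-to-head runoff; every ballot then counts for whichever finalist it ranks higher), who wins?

Round 1 first-place votes: Uma 2, Liam 8, Omar 2, Sam 0, Maya 9. Maya and Liam advance.
Runoff: Maya is ranked above Liam on 9 ballots, Liam above Maya on 12.

Liam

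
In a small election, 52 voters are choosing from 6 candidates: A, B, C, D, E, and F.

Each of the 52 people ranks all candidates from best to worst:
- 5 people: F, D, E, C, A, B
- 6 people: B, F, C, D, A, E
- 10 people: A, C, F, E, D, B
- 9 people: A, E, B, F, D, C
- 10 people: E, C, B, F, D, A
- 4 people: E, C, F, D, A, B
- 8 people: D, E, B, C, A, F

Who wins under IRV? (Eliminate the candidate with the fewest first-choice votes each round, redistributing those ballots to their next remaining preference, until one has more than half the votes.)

Round 1: A 19, B 6, C 0, D 8, E 14, F 5. C eliminated.
Round 2: A 19, B 6, D 8, E 14, F 5. F eliminated.
Round 3: A 19, B 6, D 13, E 14. B eliminated.
Round 4: A 19, D 19, E 14. E eliminated.
Round 5: A 19, D 33. D has a majority (≥27).

D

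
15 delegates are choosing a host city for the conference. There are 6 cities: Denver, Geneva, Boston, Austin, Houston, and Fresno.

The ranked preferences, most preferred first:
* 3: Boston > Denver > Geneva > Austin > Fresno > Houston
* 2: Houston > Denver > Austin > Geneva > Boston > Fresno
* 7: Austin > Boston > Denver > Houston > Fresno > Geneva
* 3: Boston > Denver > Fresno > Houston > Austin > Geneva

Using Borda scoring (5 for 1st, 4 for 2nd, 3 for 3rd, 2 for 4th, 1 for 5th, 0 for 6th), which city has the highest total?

Boston

Denver: 3×4 + 2×4 + 7×3 + 3×4 = 53
Geneva: 3×3 + 2×2 + 7×0 + 3×0 = 13
Boston: 3×5 + 2×1 + 7×4 + 3×5 = 60
Austin: 3×2 + 2×3 + 7×5 + 3×1 = 50
Houston: 3×0 + 2×5 + 7×2 + 3×2 = 30
Fresno: 3×1 + 2×0 + 7×1 + 3×3 = 19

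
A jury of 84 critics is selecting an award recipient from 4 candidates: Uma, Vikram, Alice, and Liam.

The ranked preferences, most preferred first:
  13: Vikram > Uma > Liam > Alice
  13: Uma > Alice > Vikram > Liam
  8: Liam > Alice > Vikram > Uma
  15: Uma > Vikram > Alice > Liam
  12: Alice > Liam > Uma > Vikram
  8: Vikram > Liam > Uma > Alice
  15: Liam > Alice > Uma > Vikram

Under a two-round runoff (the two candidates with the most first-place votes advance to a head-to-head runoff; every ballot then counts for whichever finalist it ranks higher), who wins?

Liam

Round 1 first-place votes: Uma 28, Vikram 21, Alice 12, Liam 23. Uma and Liam advance.
Runoff: Uma is ranked above Liam on 41 ballots, Liam above Uma on 43.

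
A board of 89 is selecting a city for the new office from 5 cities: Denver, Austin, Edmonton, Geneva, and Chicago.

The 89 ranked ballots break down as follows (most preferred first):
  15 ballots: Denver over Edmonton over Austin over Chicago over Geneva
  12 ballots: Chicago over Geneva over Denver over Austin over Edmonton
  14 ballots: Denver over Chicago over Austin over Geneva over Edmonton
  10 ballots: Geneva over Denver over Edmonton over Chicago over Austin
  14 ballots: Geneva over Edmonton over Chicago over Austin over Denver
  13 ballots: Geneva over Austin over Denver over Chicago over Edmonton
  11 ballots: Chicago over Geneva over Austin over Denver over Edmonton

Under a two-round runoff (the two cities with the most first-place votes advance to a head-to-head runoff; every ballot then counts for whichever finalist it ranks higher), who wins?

Round 1 first-place votes: Denver 29, Austin 0, Edmonton 0, Geneva 37, Chicago 23. Geneva and Denver advance.
Runoff: Geneva is ranked above Denver on 60 ballots, Denver above Geneva on 29.

Geneva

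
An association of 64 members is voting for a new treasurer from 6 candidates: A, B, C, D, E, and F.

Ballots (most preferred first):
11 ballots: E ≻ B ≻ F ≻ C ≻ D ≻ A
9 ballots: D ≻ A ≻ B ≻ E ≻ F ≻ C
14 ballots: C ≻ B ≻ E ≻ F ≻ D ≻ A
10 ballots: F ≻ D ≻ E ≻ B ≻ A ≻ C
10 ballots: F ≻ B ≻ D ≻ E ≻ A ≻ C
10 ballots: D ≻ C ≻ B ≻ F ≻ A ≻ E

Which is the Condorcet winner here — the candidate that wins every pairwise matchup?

B vs A: 55–9
B vs C: 40–24
B vs D: 35–29
B vs E: 43–21
B vs F: 44–20
B beats every other candidate.

B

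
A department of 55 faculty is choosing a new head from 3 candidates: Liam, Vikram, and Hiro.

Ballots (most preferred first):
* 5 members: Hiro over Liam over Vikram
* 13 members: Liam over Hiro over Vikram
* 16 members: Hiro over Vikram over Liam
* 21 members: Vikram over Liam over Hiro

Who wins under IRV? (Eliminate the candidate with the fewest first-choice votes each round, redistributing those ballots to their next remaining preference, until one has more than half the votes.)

Hiro

Round 1: Liam 13, Vikram 21, Hiro 21. Liam eliminated.
Round 2: Vikram 21, Hiro 34. Hiro has a majority (≥28).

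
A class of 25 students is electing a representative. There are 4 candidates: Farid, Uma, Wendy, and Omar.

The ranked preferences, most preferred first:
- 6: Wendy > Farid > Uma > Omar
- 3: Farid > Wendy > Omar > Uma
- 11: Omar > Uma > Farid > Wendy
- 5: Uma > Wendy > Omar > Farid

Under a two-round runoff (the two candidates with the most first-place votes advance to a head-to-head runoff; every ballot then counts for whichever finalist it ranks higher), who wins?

Round 1 first-place votes: Farid 3, Uma 5, Wendy 6, Omar 11. Omar and Wendy advance.
Runoff: Omar is ranked above Wendy on 11 ballots, Wendy above Omar on 14.

Wendy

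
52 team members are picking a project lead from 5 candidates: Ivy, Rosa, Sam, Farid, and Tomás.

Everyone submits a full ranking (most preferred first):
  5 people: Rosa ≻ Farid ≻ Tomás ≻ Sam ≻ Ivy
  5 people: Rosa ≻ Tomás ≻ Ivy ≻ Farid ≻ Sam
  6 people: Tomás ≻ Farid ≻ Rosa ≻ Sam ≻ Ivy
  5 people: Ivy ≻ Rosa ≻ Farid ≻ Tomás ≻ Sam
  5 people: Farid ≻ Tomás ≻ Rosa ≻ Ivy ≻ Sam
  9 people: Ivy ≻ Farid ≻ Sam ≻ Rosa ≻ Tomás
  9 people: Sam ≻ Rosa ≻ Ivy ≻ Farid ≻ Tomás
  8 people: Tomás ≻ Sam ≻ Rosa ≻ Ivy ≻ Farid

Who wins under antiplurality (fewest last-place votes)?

Last-place votes: Ivy 11, Rosa 0, Sam 15, Farid 8, Tomás 18.

Rosa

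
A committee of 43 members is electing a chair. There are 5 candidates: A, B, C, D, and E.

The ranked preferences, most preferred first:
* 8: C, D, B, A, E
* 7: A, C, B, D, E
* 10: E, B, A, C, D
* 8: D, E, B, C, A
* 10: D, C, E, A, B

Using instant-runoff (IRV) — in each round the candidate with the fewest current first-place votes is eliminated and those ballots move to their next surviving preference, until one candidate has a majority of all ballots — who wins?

Round 1: A 7, B 0, C 8, D 18, E 10. B eliminated.
Round 2: A 7, C 8, D 18, E 10. A eliminated.
Round 3: C 15, D 18, E 10. E eliminated.
Round 4: C 25, D 18. C has a majority (≥22).

C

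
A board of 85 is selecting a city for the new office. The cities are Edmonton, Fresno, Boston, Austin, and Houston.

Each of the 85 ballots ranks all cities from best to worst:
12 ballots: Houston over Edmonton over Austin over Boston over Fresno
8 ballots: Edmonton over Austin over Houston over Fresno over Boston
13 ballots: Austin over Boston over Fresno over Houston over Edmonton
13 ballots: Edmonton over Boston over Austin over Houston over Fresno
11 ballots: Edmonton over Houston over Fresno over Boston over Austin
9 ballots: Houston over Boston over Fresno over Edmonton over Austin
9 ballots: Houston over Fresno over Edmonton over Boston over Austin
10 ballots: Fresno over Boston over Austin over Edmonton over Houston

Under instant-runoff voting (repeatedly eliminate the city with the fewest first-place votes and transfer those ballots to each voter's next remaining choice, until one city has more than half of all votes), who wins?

Round 1: Edmonton 32, Fresno 10, Boston 0, Austin 13, Houston 30. Boston eliminated.
Round 2: Edmonton 32, Fresno 10, Austin 13, Houston 30. Fresno eliminated.
Round 3: Edmonton 32, Austin 23, Houston 30. Austin eliminated.
Round 4: Edmonton 42, Houston 43. Houston has a majority (≥43).

Houston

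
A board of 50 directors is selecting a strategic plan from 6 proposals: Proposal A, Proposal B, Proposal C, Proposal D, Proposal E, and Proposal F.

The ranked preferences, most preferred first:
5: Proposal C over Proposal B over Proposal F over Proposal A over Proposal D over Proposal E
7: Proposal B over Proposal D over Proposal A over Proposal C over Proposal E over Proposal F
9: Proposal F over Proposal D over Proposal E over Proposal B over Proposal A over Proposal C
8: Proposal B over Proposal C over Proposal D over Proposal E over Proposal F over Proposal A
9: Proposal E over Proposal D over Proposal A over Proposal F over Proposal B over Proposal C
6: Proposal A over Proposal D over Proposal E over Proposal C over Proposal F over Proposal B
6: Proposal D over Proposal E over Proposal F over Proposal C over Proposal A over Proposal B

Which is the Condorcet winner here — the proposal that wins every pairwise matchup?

Proposal D

Proposal D vs Proposal A: 39–11
Proposal D vs Proposal B: 30–20
Proposal D vs Proposal C: 37–13
Proposal D vs Proposal E: 41–9
Proposal D vs Proposal F: 36–14
Proposal D beats every other proposal.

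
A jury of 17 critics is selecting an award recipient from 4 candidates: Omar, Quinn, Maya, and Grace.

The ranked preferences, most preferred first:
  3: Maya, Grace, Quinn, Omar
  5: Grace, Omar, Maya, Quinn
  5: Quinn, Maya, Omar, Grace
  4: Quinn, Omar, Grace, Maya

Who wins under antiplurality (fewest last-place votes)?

Omar

Last-place votes: Omar 3, Quinn 5, Maya 4, Grace 5.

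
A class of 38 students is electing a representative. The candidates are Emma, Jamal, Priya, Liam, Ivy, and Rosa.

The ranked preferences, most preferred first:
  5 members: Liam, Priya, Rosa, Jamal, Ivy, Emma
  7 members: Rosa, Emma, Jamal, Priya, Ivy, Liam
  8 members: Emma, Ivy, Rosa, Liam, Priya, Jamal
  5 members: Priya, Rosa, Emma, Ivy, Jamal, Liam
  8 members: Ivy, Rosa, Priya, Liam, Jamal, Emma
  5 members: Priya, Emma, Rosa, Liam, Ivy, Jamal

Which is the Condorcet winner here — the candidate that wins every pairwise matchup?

Rosa

Rosa vs Emma: 25–13
Rosa vs Jamal: 38–0
Rosa vs Priya: 23–15
Rosa vs Liam: 33–5
Rosa vs Ivy: 22–16
Rosa beats every other candidate.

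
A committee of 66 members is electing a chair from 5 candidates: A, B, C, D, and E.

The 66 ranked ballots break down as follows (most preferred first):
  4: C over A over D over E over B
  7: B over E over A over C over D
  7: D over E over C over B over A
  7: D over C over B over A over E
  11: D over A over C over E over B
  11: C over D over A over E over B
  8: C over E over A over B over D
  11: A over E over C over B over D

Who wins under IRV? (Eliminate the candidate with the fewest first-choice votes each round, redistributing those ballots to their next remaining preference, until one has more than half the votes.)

C

Round 1: A 11, B 7, C 23, D 25, E 0. E eliminated.
Round 2: A 11, B 7, C 23, D 25. B eliminated.
Round 3: A 18, C 23, D 25. A eliminated.
Round 4: C 41, D 25. C has a majority (≥34).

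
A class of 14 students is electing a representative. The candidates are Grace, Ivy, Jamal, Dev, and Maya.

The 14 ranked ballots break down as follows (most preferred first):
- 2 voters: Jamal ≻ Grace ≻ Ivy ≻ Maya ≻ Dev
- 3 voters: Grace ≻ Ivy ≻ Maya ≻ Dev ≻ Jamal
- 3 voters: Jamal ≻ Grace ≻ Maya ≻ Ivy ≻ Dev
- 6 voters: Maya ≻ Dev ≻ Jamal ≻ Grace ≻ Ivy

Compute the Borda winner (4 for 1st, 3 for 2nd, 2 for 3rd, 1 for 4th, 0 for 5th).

Grace: 2×3 + 3×4 + 3×3 + 6×1 = 33
Ivy: 2×2 + 3×3 + 3×1 + 6×0 = 16
Jamal: 2×4 + 3×0 + 3×4 + 6×2 = 32
Dev: 2×0 + 3×1 + 3×0 + 6×3 = 21
Maya: 2×1 + 3×2 + 3×2 + 6×4 = 38

Maya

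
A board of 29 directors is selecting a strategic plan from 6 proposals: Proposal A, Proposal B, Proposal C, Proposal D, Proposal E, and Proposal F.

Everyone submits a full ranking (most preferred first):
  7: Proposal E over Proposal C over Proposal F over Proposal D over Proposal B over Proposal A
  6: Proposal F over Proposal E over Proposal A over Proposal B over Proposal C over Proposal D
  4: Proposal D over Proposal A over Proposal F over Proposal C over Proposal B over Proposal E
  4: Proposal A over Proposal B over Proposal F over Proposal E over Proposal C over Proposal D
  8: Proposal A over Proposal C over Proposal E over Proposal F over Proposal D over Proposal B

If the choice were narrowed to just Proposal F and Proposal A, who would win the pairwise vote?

Proposal F is ranked above Proposal A on 13 ballots; Proposal A above Proposal F on 16.

Proposal A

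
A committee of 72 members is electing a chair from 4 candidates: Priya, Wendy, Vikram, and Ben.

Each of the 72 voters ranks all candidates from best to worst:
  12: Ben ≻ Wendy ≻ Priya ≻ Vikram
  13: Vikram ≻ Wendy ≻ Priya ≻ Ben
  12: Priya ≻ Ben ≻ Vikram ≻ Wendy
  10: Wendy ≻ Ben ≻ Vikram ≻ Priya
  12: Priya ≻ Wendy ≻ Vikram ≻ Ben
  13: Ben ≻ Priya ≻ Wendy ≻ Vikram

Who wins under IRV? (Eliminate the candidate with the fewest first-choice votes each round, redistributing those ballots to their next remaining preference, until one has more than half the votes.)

Round 1: Priya 24, Wendy 10, Vikram 13, Ben 25. Wendy eliminated.
Round 2: Priya 24, Vikram 13, Ben 35. Vikram eliminated.
Round 3: Priya 37, Ben 35. Priya has a majority (≥37).

Priya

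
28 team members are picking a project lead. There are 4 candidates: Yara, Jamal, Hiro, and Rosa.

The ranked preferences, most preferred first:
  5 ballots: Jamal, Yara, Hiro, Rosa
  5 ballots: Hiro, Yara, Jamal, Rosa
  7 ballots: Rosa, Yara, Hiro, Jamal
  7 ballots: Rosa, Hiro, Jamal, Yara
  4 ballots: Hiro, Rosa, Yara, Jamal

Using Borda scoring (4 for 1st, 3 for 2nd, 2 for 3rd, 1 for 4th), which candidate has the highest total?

Yara: 5×3 + 5×3 + 7×3 + 7×1 + 4×2 = 66
Jamal: 5×4 + 5×2 + 7×1 + 7×2 + 4×1 = 55
Hiro: 5×2 + 5×4 + 7×2 + 7×3 + 4×4 = 81
Rosa: 5×1 + 5×1 + 7×4 + 7×4 + 4×3 = 78

Hiro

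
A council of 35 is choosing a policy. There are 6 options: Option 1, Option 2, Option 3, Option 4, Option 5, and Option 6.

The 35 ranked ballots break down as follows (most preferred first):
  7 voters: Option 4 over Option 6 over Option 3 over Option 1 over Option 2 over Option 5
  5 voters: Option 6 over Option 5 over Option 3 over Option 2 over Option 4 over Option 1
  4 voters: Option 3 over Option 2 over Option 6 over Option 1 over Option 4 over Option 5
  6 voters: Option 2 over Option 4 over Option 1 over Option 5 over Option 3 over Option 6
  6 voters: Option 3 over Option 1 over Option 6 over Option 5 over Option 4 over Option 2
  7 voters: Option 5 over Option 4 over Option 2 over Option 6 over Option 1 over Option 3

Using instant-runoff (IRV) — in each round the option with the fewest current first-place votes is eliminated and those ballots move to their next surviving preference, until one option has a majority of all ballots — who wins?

Round 1: Option 1 0, Option 2 6, Option 3 10, Option 4 7, Option 5 7, Option 6 5. Option 1 eliminated.
Round 2: Option 2 6, Option 3 10, Option 4 7, Option 5 7, Option 6 5. Option 6 eliminated.
Round 3: Option 2 6, Option 3 10, Option 4 7, Option 5 12. Option 2 eliminated.
Round 4: Option 3 10, Option 4 13, Option 5 12. Option 3 eliminated.
Round 5: Option 4 17, Option 5 18. Option 5 has a majority (≥18).

Option 5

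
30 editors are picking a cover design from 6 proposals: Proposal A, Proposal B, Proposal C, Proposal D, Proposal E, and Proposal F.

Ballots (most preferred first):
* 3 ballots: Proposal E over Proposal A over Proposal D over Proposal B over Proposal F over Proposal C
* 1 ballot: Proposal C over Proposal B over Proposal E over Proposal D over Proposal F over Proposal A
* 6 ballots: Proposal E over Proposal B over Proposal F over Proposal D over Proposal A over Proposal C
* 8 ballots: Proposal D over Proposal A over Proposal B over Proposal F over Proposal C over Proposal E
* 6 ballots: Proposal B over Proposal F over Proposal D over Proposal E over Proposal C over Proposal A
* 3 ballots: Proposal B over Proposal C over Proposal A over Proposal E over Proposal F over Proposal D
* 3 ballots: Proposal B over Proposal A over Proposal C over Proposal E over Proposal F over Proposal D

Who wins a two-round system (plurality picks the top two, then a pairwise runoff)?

Proposal B

Round 1 first-place votes: Proposal A 0, Proposal B 12, Proposal C 1, Proposal D 8, Proposal E 9, Proposal F 0. Proposal B and Proposal E advance.
Runoff: Proposal B is ranked above Proposal E on 21 ballots, Proposal E above Proposal B on 9.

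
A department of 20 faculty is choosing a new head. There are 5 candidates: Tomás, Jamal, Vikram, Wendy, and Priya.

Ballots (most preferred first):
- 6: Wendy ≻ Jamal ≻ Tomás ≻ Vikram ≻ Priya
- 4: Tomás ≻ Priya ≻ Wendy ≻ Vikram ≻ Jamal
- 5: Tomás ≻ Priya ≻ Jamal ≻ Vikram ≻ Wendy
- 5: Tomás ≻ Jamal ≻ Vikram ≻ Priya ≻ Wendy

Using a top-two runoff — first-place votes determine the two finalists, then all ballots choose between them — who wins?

Tomás

Round 1 first-place votes: Tomás 14, Jamal 0, Vikram 0, Wendy 6, Priya 0. Tomás and Wendy advance.
Runoff: Tomás is ranked above Wendy on 14 ballots, Wendy above Tomás on 6.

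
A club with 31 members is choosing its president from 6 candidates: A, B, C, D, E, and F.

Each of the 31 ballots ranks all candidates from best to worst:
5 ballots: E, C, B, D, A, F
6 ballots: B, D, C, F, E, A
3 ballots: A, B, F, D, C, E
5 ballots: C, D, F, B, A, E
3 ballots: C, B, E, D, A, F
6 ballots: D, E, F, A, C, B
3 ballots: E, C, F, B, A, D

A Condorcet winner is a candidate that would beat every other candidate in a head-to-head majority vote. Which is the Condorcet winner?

C vs A: 22–9
C vs B: 22–9
C vs D: 16–15
C vs E: 17–14
C vs F: 22–9
C beats every other candidate.

C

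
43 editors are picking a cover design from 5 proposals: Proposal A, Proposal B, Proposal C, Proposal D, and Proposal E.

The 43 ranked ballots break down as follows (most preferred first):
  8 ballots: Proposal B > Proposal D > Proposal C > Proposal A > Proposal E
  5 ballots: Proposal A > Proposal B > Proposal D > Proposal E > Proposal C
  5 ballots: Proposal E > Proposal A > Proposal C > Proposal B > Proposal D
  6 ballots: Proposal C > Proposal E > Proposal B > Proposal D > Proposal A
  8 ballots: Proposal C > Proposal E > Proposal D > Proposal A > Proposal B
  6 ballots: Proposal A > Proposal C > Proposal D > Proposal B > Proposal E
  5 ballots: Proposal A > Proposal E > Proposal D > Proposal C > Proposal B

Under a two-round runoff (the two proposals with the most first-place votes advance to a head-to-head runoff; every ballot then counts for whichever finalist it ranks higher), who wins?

Round 1 first-place votes: Proposal A 16, Proposal B 8, Proposal C 14, Proposal D 0, Proposal E 5. Proposal A and Proposal C advance.
Runoff: Proposal A is ranked above Proposal C on 21 ballots, Proposal C above Proposal A on 22.

Proposal C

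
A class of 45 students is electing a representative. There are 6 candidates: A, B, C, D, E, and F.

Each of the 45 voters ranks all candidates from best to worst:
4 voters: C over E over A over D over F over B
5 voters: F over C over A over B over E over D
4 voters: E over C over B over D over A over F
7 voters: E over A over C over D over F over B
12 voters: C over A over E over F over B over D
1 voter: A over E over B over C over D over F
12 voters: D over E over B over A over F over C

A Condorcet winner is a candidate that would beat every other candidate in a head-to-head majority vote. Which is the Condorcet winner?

E vs A: 27–18
E vs B: 40–5
E vs C: 24–21
E vs D: 33–12
E vs F: 40–5
E beats every other candidate.

E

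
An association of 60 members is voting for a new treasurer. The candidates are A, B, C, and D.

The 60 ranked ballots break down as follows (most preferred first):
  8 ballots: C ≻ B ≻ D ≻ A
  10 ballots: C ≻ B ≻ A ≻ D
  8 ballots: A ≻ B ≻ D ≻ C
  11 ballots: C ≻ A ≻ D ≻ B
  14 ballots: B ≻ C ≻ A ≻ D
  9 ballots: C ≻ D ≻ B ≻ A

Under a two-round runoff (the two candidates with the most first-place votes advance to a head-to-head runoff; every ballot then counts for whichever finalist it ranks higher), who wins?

Round 1 first-place votes: A 8, B 14, C 38, D 0. C and B advance.
Runoff: C is ranked above B on 38 ballots, B above C on 22.

C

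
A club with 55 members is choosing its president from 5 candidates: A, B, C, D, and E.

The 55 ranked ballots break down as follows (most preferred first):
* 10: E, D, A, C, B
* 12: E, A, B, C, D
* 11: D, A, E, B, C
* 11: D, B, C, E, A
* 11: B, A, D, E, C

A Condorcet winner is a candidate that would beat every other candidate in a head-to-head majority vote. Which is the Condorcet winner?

D vs A: 32–23
D vs B: 32–23
D vs C: 43–12
D vs E: 33–22
D beats every other candidate.

D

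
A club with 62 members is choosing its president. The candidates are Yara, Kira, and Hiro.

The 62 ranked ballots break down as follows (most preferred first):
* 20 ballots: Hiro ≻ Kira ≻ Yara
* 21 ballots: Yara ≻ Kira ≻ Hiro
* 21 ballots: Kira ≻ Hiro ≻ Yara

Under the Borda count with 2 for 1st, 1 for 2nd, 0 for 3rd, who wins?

Yara: 20×0 + 21×2 + 21×0 = 42
Kira: 20×1 + 21×1 + 21×2 = 83
Hiro: 20×2 + 21×0 + 21×1 = 61

Kira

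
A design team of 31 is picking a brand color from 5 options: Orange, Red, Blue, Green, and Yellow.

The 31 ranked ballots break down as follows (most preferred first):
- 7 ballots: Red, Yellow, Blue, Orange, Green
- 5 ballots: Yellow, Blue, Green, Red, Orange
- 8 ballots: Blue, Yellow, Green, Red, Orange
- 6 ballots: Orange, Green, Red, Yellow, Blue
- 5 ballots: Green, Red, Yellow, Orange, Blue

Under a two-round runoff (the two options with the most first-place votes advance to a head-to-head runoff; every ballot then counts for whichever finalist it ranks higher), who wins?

Red

Round 1 first-place votes: Orange 6, Red 7, Blue 8, Green 5, Yellow 5. Blue and Red advance.
Runoff: Blue is ranked above Red on 13 ballots, Red above Blue on 18.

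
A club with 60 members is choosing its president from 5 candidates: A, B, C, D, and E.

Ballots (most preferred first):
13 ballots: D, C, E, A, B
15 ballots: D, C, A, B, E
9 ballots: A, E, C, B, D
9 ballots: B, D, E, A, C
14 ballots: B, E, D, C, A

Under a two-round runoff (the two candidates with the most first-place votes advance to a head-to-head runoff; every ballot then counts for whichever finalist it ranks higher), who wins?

B

Round 1 first-place votes: A 9, B 23, C 0, D 28, E 0. D and B advance.
Runoff: D is ranked above B on 28 ballots, B above D on 32.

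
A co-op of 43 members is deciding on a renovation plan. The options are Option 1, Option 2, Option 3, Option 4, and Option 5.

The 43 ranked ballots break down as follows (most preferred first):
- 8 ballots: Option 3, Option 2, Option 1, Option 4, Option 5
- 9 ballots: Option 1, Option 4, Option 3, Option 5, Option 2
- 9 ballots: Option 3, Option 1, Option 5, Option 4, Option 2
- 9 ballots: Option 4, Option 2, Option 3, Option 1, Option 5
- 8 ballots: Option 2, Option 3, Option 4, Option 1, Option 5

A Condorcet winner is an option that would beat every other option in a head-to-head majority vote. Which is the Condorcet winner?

Option 3 vs Option 1: 34–9
Option 3 vs Option 2: 26–17
Option 3 vs Option 4: 25–18
Option 3 vs Option 5: 43–0
Option 3 beats every other option.

Option 3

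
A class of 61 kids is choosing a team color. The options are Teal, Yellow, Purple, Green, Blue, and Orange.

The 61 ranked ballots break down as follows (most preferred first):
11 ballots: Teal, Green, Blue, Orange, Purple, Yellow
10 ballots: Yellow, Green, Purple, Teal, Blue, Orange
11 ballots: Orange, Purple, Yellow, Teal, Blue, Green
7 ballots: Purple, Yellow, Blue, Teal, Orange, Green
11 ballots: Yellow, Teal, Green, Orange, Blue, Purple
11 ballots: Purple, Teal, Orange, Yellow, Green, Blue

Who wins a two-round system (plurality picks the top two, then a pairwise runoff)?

Round 1 first-place votes: Teal 11, Yellow 21, Purple 18, Green 0, Blue 0, Orange 11. Yellow and Purple advance.
Runoff: Yellow is ranked above Purple on 21 ballots, Purple above Yellow on 40.

Purple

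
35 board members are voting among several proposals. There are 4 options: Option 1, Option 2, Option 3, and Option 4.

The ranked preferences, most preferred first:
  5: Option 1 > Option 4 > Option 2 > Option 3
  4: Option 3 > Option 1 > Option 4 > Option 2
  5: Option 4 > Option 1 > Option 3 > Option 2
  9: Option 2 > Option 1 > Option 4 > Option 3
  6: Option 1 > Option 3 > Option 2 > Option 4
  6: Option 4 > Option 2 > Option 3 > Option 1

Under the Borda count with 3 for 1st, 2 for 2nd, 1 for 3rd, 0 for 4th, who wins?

Option 1

Option 1: 5×3 + 4×2 + 5×2 + 9×2 + 6×3 + 6×0 = 69
Option 2: 5×1 + 4×0 + 5×0 + 9×3 + 6×1 + 6×2 = 50
Option 3: 5×0 + 4×3 + 5×1 + 9×0 + 6×2 + 6×1 = 35
Option 4: 5×2 + 4×1 + 5×3 + 9×1 + 6×0 + 6×3 = 56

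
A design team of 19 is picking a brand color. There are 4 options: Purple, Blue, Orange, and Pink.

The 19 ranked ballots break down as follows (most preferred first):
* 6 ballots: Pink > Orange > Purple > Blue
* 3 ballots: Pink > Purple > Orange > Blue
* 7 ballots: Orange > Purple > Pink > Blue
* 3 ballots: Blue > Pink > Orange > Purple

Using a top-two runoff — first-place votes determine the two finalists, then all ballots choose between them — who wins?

Pink

Round 1 first-place votes: Purple 0, Blue 3, Orange 7, Pink 9. Pink and Orange advance.
Runoff: Pink is ranked above Orange on 12 ballots, Orange above Pink on 7.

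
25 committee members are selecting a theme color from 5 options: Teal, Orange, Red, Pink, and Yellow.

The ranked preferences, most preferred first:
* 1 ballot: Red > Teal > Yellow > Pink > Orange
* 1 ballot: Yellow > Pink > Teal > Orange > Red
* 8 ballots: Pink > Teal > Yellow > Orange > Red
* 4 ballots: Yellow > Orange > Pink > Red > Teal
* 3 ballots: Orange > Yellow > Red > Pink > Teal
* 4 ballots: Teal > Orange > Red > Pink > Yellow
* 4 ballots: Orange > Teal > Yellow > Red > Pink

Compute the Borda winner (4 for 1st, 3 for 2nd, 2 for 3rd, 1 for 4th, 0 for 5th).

Orange

Teal: 1×3 + 1×2 + 8×3 + 4×0 + 3×0 + 4×4 + 4×3 = 57
Orange: 1×0 + 1×1 + 8×1 + 4×3 + 3×4 + 4×3 + 4×4 = 61
Red: 1×4 + 1×0 + 8×0 + 4×1 + 3×2 + 4×2 + 4×1 = 26
Pink: 1×1 + 1×3 + 8×4 + 4×2 + 3×1 + 4×1 + 4×0 = 51
Yellow: 1×2 + 1×4 + 8×2 + 4×4 + 3×3 + 4×0 + 4×2 = 55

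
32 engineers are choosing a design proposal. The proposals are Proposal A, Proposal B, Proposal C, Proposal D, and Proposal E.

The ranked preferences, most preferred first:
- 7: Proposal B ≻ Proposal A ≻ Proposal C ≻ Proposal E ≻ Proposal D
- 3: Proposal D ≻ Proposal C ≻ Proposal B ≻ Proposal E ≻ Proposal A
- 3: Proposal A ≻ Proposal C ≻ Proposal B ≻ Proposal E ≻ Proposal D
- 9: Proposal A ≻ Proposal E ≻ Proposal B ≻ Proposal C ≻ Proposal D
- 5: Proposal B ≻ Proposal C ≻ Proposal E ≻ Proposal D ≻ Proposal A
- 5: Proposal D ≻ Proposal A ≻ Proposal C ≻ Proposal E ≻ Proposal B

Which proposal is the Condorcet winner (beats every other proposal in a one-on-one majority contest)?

Proposal A vs Proposal B: 17–15
Proposal A vs Proposal C: 24–8
Proposal A vs Proposal D: 19–13
Proposal A vs Proposal E: 24–8
Proposal A beats every other proposal.

Proposal A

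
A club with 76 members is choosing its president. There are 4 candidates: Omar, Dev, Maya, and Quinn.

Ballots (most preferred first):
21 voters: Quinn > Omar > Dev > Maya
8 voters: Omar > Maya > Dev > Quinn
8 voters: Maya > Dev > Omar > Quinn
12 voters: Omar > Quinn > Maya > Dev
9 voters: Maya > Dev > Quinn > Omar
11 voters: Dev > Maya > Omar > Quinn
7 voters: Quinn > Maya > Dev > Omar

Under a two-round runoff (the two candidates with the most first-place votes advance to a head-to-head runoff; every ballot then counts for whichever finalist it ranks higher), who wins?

Omar

Round 1 first-place votes: Omar 20, Dev 11, Maya 17, Quinn 28. Quinn and Omar advance.
Runoff: Quinn is ranked above Omar on 37 ballots, Omar above Quinn on 39.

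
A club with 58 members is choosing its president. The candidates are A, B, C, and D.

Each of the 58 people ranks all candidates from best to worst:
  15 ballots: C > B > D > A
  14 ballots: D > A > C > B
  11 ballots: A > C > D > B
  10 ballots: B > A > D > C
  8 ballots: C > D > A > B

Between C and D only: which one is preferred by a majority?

C is ranked above D on 34 ballots; D above C on 24.

C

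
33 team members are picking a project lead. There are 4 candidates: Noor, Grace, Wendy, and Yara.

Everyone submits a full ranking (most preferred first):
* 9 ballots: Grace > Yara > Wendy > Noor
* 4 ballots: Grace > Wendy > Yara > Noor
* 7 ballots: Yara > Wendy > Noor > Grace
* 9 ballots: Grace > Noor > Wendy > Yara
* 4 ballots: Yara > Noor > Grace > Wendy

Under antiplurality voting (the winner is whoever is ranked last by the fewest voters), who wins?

Wendy

Last-place votes: Noor 13, Grace 7, Wendy 4, Yara 9.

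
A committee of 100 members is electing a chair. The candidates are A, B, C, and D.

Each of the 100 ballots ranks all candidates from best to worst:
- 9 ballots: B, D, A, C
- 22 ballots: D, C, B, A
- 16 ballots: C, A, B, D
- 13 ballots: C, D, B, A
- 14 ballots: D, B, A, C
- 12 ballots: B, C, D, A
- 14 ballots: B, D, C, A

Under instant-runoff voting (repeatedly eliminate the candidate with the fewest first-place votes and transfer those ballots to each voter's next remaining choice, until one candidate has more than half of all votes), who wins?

B

Round 1: A 0, B 35, C 29, D 36. A eliminated.
Round 2: B 35, C 29, D 36. C eliminated.
Round 3: B 51, D 49. B has a majority (≥51).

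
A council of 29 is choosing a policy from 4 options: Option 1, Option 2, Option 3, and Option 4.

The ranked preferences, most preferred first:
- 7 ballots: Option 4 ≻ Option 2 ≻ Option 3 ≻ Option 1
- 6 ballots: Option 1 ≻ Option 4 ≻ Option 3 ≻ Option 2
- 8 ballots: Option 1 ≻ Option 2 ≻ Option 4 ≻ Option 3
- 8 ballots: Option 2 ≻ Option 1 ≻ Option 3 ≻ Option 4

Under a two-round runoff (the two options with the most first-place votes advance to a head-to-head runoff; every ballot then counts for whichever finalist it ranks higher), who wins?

Round 1 first-place votes: Option 1 14, Option 2 8, Option 3 0, Option 4 7. Option 1 and Option 2 advance.
Runoff: Option 1 is ranked above Option 2 on 14 ballots, Option 2 above Option 1 on 15.

Option 2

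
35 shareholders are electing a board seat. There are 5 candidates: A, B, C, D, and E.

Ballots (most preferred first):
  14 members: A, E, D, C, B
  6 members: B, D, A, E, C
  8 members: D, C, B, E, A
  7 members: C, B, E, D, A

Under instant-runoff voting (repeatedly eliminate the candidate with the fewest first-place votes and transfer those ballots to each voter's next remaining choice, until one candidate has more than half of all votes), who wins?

D

Round 1: A 14, B 6, C 7, D 8, E 0. E eliminated.
Round 2: A 14, B 6, C 7, D 8. B eliminated.
Round 3: A 14, C 7, D 14. C eliminated.
Round 4: A 14, D 21. D has a majority (≥18).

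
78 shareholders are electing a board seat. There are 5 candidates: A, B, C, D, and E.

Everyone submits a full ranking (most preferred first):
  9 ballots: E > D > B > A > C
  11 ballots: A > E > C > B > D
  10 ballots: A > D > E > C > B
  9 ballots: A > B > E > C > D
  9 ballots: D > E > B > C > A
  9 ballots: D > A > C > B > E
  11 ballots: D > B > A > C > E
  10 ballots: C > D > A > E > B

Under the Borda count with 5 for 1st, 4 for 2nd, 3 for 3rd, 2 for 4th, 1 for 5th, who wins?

D

A: 9×2 + 11×5 + 10×5 + 9×5 + 9×1 + 9×4 + 11×3 + 10×3 = 276
B: 9×3 + 11×2 + 10×1 + 9×4 + 9×3 + 9×2 + 11×4 + 10×1 = 194
C: 9×1 + 11×3 + 10×2 + 9×2 + 9×2 + 9×3 + 11×2 + 10×5 = 197
D: 9×4 + 11×1 + 10×4 + 9×1 + 9×5 + 9×5 + 11×5 + 10×4 = 281
E: 9×5 + 11×4 + 10×3 + 9×3 + 9×4 + 9×1 + 11×1 + 10×2 = 222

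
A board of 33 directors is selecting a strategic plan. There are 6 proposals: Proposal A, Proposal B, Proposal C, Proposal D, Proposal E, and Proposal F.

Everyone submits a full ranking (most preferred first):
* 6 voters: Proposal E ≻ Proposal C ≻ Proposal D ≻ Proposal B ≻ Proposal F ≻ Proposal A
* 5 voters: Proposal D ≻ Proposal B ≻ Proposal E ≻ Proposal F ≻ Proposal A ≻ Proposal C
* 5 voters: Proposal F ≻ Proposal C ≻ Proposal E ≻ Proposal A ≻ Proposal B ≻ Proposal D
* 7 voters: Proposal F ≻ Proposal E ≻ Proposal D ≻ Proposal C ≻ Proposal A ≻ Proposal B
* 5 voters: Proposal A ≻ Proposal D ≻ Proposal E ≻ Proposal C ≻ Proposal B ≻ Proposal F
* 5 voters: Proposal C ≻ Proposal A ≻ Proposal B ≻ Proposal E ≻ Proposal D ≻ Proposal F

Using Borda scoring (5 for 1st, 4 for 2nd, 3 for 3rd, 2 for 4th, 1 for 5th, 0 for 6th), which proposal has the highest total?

Proposal A: 6×0 + 5×1 + 5×2 + 7×1 + 5×5 + 5×4 = 67
Proposal B: 6×2 + 5×4 + 5×1 + 7×0 + 5×1 + 5×3 = 57
Proposal C: 6×4 + 5×0 + 5×4 + 7×2 + 5×2 + 5×5 = 93
Proposal D: 6×3 + 5×5 + 5×0 + 7×3 + 5×4 + 5×1 = 89
Proposal E: 6×5 + 5×3 + 5×3 + 7×4 + 5×3 + 5×2 = 113
Proposal F: 6×1 + 5×2 + 5×5 + 7×5 + 5×0 + 5×0 = 76

Proposal E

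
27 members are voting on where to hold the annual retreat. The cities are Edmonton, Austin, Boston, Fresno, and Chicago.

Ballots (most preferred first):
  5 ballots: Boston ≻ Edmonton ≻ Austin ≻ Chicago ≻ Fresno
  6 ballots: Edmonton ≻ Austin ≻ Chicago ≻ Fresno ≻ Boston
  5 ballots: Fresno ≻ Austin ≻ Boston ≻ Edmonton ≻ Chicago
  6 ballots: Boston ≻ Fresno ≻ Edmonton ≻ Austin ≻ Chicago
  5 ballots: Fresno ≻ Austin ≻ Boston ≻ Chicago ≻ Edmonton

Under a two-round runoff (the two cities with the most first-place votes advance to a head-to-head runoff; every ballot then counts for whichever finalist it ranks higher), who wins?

Fresno

Round 1 first-place votes: Edmonton 6, Austin 0, Boston 11, Fresno 10, Chicago 0. Boston and Fresno advance.
Runoff: Boston is ranked above Fresno on 11 ballots, Fresno above Boston on 16.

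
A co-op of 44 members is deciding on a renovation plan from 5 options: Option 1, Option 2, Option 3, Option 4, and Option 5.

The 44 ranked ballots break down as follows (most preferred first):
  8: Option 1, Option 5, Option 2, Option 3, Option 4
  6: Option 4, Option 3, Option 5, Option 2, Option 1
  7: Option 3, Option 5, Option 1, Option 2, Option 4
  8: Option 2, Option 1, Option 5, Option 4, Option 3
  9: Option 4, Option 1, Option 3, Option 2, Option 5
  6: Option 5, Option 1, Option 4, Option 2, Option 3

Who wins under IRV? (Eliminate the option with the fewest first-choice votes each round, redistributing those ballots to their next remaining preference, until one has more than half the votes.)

Round 1: Option 1 8, Option 2 8, Option 3 7, Option 4 15, Option 5 6. Option 5 eliminated.
Round 2: Option 1 14, Option 2 8, Option 3 7, Option 4 15. Option 3 eliminated.
Round 3: Option 1 21, Option 2 8, Option 4 15. Option 2 eliminated.
Round 4: Option 1 29, Option 4 15. Option 1 has a majority (≥23).

Option 1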